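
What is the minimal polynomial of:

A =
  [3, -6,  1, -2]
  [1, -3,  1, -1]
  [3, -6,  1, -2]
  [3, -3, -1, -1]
x^2

The characteristic polynomial is χ_A(x) = x^4, so the eigenvalues are known. The minimal polynomial is
  m_A(x) = Π_λ (x − λ)^{k_λ}
where k_λ is the size of the *largest* Jordan block for λ (equivalently, the smallest k with (A − λI)^k v = 0 for every generalised eigenvector v of λ).

  λ = 0: largest Jordan block has size 2, contributing (x − 0)^2

So m_A(x) = x^2 = x^2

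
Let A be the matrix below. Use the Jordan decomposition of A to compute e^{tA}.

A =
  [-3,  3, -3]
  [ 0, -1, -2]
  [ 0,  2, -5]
e^{tA} =
  [exp(-3*t), 3*t*exp(-3*t), -3*t*exp(-3*t)]
  [0, 2*t*exp(-3*t) + exp(-3*t), -2*t*exp(-3*t)]
  [0, 2*t*exp(-3*t), -2*t*exp(-3*t) + exp(-3*t)]

Strategy: write A = P · J · P⁻¹ where J is a Jordan canonical form, so e^{tA} = P · e^{tJ} · P⁻¹, and e^{tJ} can be computed block-by-block.

A has Jordan form
J =
  [-3,  1,  0]
  [ 0, -3,  0]
  [ 0,  0, -3]
(up to reordering of blocks).

Per-block formulas:
  For a 2×2 Jordan block J_2(-3): exp(t · J_2(-3)) = e^(-3t)·(I + t·N), where N is the 2×2 nilpotent shift.
  For a 1×1 block at λ = -3: exp(t · [-3]) = [e^(-3t)].

After assembling e^{tJ} and conjugating by P, we get:

e^{tA} =
  [exp(-3*t), 3*t*exp(-3*t), -3*t*exp(-3*t)]
  [0, 2*t*exp(-3*t) + exp(-3*t), -2*t*exp(-3*t)]
  [0, 2*t*exp(-3*t), -2*t*exp(-3*t) + exp(-3*t)]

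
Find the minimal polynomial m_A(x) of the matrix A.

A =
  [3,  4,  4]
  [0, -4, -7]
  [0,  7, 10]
x^2 - 6*x + 9

The characteristic polynomial is χ_A(x) = (x - 3)^3, so the eigenvalues are known. The minimal polynomial is
  m_A(x) = Π_λ (x − λ)^{k_λ}
where k_λ is the size of the *largest* Jordan block for λ (equivalently, the smallest k with (A − λI)^k v = 0 for every generalised eigenvector v of λ).

  λ = 3: largest Jordan block has size 2, contributing (x − 3)^2

So m_A(x) = (x - 3)^2 = x^2 - 6*x + 9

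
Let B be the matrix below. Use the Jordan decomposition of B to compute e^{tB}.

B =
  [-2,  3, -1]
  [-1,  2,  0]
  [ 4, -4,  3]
e^{tB} =
  [t^2*exp(t) - 3*t*exp(t) + exp(t), -t^2*exp(t) + 3*t*exp(t), t^2*exp(t)/2 - t*exp(t)]
  [t^2*exp(t) - t*exp(t), -t^2*exp(t) + t*exp(t) + exp(t), t^2*exp(t)/2]
  [4*t*exp(t), -4*t*exp(t), 2*t*exp(t) + exp(t)]

Strategy: write B = P · J · P⁻¹ where J is a Jordan canonical form, so e^{tB} = P · e^{tJ} · P⁻¹, and e^{tJ} can be computed block-by-block.

B has Jordan form
J =
  [1, 1, 0]
  [0, 1, 1]
  [0, 0, 1]
(up to reordering of blocks).

Per-block formulas:
  For a 3×3 Jordan block J_3(1): exp(t · J_3(1)) = e^(1t)·(I + t·N + (t^2/2)·N^2), where N is the 3×3 nilpotent shift.

After assembling e^{tJ} and conjugating by P, we get:

e^{tB} =
  [t^2*exp(t) - 3*t*exp(t) + exp(t), -t^2*exp(t) + 3*t*exp(t), t^2*exp(t)/2 - t*exp(t)]
  [t^2*exp(t) - t*exp(t), -t^2*exp(t) + t*exp(t) + exp(t), t^2*exp(t)/2]
  [4*t*exp(t), -4*t*exp(t), 2*t*exp(t) + exp(t)]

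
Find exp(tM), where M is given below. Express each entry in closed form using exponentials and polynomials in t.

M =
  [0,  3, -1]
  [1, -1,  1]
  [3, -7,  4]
e^{tM} =
  [t^2*exp(t)/2 - t*exp(t) + exp(t), -t^2*exp(t) + 3*t*exp(t), t^2*exp(t)/2 - t*exp(t)]
  [t*exp(t), -2*t*exp(t) + exp(t), t*exp(t)]
  [-t^2*exp(t)/2 + 3*t*exp(t), t^2*exp(t) - 7*t*exp(t), -t^2*exp(t)/2 + 3*t*exp(t) + exp(t)]

Strategy: write M = P · J · P⁻¹ where J is a Jordan canonical form, so e^{tM} = P · e^{tJ} · P⁻¹, and e^{tJ} can be computed block-by-block.

M has Jordan form
J =
  [1, 1, 0]
  [0, 1, 1]
  [0, 0, 1]
(up to reordering of blocks).

Per-block formulas:
  For a 3×3 Jordan block J_3(1): exp(t · J_3(1)) = e^(1t)·(I + t·N + (t^2/2)·N^2), where N is the 3×3 nilpotent shift.

After assembling e^{tJ} and conjugating by P, we get:

e^{tM} =
  [t^2*exp(t)/2 - t*exp(t) + exp(t), -t^2*exp(t) + 3*t*exp(t), t^2*exp(t)/2 - t*exp(t)]
  [t*exp(t), -2*t*exp(t) + exp(t), t*exp(t)]
  [-t^2*exp(t)/2 + 3*t*exp(t), t^2*exp(t) - 7*t*exp(t), -t^2*exp(t)/2 + 3*t*exp(t) + exp(t)]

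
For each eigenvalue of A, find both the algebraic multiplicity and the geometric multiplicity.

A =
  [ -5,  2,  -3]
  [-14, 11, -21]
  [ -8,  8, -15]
λ = -3: alg = 3, geom = 2

Step 1 — factor the characteristic polynomial to read off the algebraic multiplicities:
  χ_A(x) = (x + 3)^3

Step 2 — compute geometric multiplicities via the rank-nullity identity g(λ) = n − rank(A − λI):
  rank(A − (-3)·I) = 1, so dim ker(A − (-3)·I) = n − 1 = 2

Summary:
  λ = -3: algebraic multiplicity = 3, geometric multiplicity = 2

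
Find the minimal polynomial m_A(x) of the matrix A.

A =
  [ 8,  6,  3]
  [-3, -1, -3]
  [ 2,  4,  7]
x^2 - 9*x + 20

The characteristic polynomial is χ_A(x) = (x - 5)^2*(x - 4), so the eigenvalues are known. The minimal polynomial is
  m_A(x) = Π_λ (x − λ)^{k_λ}
where k_λ is the size of the *largest* Jordan block for λ (equivalently, the smallest k with (A − λI)^k v = 0 for every generalised eigenvector v of λ).

  λ = 4: largest Jordan block has size 1, contributing (x − 4)
  λ = 5: largest Jordan block has size 1, contributing (x − 5)

So m_A(x) = (x - 5)*(x - 4) = x^2 - 9*x + 20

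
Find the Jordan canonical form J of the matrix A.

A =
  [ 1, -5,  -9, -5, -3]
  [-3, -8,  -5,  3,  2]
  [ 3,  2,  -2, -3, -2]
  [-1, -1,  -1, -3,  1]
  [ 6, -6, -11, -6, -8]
J_3(-4) ⊕ J_2(-4)

The characteristic polynomial is
  det(x·I − A) = x^5 + 20*x^4 + 160*x^3 + 640*x^2 + 1280*x + 1024 = (x + 4)^5

Eigenvalues and multiplicities (the geometric multiplicity of λ is n − rank(A − λI), which equals the number of Jordan blocks for λ):
  λ = -4: algebraic multiplicity = 5, geometric multiplicity = 2

Determining the block sizes for each eigenvalue:
  λ = -4: with am = 5 and gm = 2, the partition is not yet determined (e.g. several partitions of 5 into 2 parts exist). Let N = A − (-4)·I. Computing rank(N^1) = 3, rank(N^2) = 1, rank(N^3) = 0; the number of blocks of size ≥ j is rank(N^{j−1}) − rank(N^j), giving [2, 2, 1]. So we have 1 block(s) of size 3, 1 block(s) of size 2 → block sizes [3, 2]

Assembling the blocks gives a Jordan form
J =
  [-4,  1,  0,  0,  0]
  [ 0, -4,  1,  0,  0]
  [ 0,  0, -4,  0,  0]
  [ 0,  0,  0, -4,  1]
  [ 0,  0,  0,  0, -4]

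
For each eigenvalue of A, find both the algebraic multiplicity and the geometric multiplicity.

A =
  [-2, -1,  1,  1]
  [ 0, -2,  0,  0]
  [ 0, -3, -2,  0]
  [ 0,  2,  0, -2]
λ = -2: alg = 4, geom = 2

Step 1 — factor the characteristic polynomial to read off the algebraic multiplicities:
  χ_A(x) = (x + 2)^4

Step 2 — compute geometric multiplicities via the rank-nullity identity g(λ) = n − rank(A − λI):
  rank(A − (-2)·I) = 2, so dim ker(A − (-2)·I) = n − 2 = 2

Summary:
  λ = -2: algebraic multiplicity = 4, geometric multiplicity = 2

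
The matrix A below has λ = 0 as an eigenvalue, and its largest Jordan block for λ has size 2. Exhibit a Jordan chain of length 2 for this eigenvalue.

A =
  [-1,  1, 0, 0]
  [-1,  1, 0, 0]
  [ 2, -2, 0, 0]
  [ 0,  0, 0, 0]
A Jordan chain for λ = 0 of length 2:
v_1 = (-1, -1, 2, 0)ᵀ
v_2 = (1, 0, 0, 0)ᵀ

Let N = A − (0)·I. We want v_2 with N^2 v_2 = 0 but N^1 v_2 ≠ 0; then v_{j-1} := N · v_j for j = 2, …, 2.

Pick v_2 = (1, 0, 0, 0)ᵀ.
Then v_1 = N · v_2 = (-1, -1, 2, 0)ᵀ.

Sanity check: (A − (0)·I) v_1 = (0, 0, 0, 0)ᵀ = 0. ✓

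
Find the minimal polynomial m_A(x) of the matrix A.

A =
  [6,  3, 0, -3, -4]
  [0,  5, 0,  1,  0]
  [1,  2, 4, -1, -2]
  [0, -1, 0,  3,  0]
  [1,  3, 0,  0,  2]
x^2 - 8*x + 16

The characteristic polynomial is χ_A(x) = (x - 4)^5, so the eigenvalues are known. The minimal polynomial is
  m_A(x) = Π_λ (x − λ)^{k_λ}
where k_λ is the size of the *largest* Jordan block for λ (equivalently, the smallest k with (A − λI)^k v = 0 for every generalised eigenvector v of λ).

  λ = 4: largest Jordan block has size 2, contributing (x − 4)^2

So m_A(x) = (x - 4)^2 = x^2 - 8*x + 16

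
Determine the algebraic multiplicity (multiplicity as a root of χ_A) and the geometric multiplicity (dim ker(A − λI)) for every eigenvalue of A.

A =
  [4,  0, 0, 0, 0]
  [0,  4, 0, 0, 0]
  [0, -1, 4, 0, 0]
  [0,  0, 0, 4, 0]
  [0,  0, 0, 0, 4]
λ = 4: alg = 5, geom = 4

Step 1 — factor the characteristic polynomial to read off the algebraic multiplicities:
  χ_A(x) = (x - 4)^5

Step 2 — compute geometric multiplicities via the rank-nullity identity g(λ) = n − rank(A − λI):
  rank(A − (4)·I) = 1, so dim ker(A − (4)·I) = n − 1 = 4

Summary:
  λ = 4: algebraic multiplicity = 5, geometric multiplicity = 4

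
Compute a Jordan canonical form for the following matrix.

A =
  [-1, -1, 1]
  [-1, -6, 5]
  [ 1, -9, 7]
J_3(0)

The characteristic polynomial is
  det(x·I − A) = x^3

Eigenvalues and multiplicities (the geometric multiplicity of λ is n − rank(A − λI), which equals the number of Jordan blocks for λ):
  λ = 0: algebraic multiplicity = 3, geometric multiplicity = 1

Determining the block sizes for each eigenvalue:
  λ = 0: one block (gm = 1), so the single block has size am = 3 → block sizes [3]

Assembling the blocks gives a Jordan form
J =
  [0, 1, 0]
  [0, 0, 1]
  [0, 0, 0]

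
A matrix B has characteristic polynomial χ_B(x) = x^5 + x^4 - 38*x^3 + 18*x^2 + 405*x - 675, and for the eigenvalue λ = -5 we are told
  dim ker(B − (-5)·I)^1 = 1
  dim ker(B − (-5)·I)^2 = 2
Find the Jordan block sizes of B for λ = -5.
Block sizes for λ = -5: [2]

From the dimensions of kernels of powers, the number of Jordan blocks of size at least j is d_j − d_{j−1} where d_j = dim ker(N^j) (with d_0 = 0). Computing the differences gives [1, 1].
The number of blocks of size exactly k is (#blocks of size ≥ k) − (#blocks of size ≥ k + 1), so the partition is: 1 block(s) of size 2.
In nonincreasing order the block sizes are [2].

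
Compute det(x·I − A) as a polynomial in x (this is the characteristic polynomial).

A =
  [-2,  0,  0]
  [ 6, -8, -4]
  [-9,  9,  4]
x^3 + 6*x^2 + 12*x + 8

Expanding det(x·I − A) (e.g. by cofactor expansion or by noting that A is similar to its Jordan form J, which has the same characteristic polynomial as A) gives
  χ_A(x) = x^3 + 6*x^2 + 12*x + 8
which factors as (x + 2)^3. The eigenvalues (with algebraic multiplicities) are λ = -2 with multiplicity 3.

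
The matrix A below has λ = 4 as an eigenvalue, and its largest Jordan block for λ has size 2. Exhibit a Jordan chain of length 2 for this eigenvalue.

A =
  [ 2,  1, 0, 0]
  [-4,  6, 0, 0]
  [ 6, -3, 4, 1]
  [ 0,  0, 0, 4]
A Jordan chain for λ = 4 of length 2:
v_1 = (-2, -4, 6, 0)ᵀ
v_2 = (1, 0, 0, 0)ᵀ

Let N = A − (4)·I. We want v_2 with N^2 v_2 = 0 but N^1 v_2 ≠ 0; then v_{j-1} := N · v_j for j = 2, …, 2.

Pick v_2 = (1, 0, 0, 0)ᵀ.
Then v_1 = N · v_2 = (-2, -4, 6, 0)ᵀ.

Sanity check: (A − (4)·I) v_1 = (0, 0, 0, 0)ᵀ = 0. ✓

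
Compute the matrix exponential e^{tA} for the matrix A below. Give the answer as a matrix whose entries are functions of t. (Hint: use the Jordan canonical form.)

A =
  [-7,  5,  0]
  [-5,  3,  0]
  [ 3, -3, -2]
e^{tA} =
  [-5*t*exp(-2*t) + exp(-2*t), 5*t*exp(-2*t), 0]
  [-5*t*exp(-2*t), 5*t*exp(-2*t) + exp(-2*t), 0]
  [3*t*exp(-2*t), -3*t*exp(-2*t), exp(-2*t)]

Strategy: write A = P · J · P⁻¹ where J is a Jordan canonical form, so e^{tA} = P · e^{tJ} · P⁻¹, and e^{tJ} can be computed block-by-block.

A has Jordan form
J =
  [-2,  1,  0]
  [ 0, -2,  0]
  [ 0,  0, -2]
(up to reordering of blocks).

Per-block formulas:
  For a 2×2 Jordan block J_2(-2): exp(t · J_2(-2)) = e^(-2t)·(I + t·N), where N is the 2×2 nilpotent shift.
  For a 1×1 block at λ = -2: exp(t · [-2]) = [e^(-2t)].

After assembling e^{tJ} and conjugating by P, we get:

e^{tA} =
  [-5*t*exp(-2*t) + exp(-2*t), 5*t*exp(-2*t), 0]
  [-5*t*exp(-2*t), 5*t*exp(-2*t) + exp(-2*t), 0]
  [3*t*exp(-2*t), -3*t*exp(-2*t), exp(-2*t)]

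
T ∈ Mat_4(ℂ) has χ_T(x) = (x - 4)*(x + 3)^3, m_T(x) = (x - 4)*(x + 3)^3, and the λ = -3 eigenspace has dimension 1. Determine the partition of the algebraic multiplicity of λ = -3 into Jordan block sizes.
Block sizes for λ = -3: [3]

Step 1 — from the characteristic polynomial, algebraic multiplicity of λ = -3 is 3. From dim ker(T − (-3)·I) = 1, there are exactly 1 Jordan blocks for λ = -3.
Step 2 — from the minimal polynomial, the factor (x + 3)^3 tells us the largest block for λ = -3 has size 3.
Step 3 — with total size 3, 1 blocks, and largest block 3, the block sizes (in nonincreasing order) are [3].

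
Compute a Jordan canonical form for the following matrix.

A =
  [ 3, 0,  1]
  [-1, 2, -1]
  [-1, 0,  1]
J_2(2) ⊕ J_1(2)

The characteristic polynomial is
  det(x·I − A) = x^3 - 6*x^2 + 12*x - 8 = (x - 2)^3

Eigenvalues and multiplicities (the geometric multiplicity of λ is n − rank(A − λI), which equals the number of Jordan blocks for λ):
  λ = 2: algebraic multiplicity = 3, geometric multiplicity = 2

Determining the block sizes for each eigenvalue:
  λ = 2: 2 blocks summing to 3 forces exactly one block of size 2 and the rest size 1 → block sizes [2, 1]

Assembling the blocks gives a Jordan form
J =
  [2, 1, 0]
  [0, 2, 0]
  [0, 0, 2]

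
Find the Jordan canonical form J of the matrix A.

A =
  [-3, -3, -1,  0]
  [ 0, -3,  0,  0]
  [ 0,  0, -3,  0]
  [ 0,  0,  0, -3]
J_2(-3) ⊕ J_1(-3) ⊕ J_1(-3)

The characteristic polynomial is
  det(x·I − A) = x^4 + 12*x^3 + 54*x^2 + 108*x + 81 = (x + 3)^4

Eigenvalues and multiplicities (the geometric multiplicity of λ is n − rank(A − λI), which equals the number of Jordan blocks for λ):
  λ = -3: algebraic multiplicity = 4, geometric multiplicity = 3

Determining the block sizes for each eigenvalue:
  λ = -3: 3 blocks summing to 4 forces exactly one block of size 2 and the rest size 1 → block sizes [2, 1, 1]

Assembling the blocks gives a Jordan form
J =
  [-3,  1,  0,  0]
  [ 0, -3,  0,  0]
  [ 0,  0, -3,  0]
  [ 0,  0,  0, -3]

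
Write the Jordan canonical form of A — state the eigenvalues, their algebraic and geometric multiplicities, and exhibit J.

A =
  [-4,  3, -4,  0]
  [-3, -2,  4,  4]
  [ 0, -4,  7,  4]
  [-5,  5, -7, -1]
J_2(-1) ⊕ J_2(1)

The characteristic polynomial is
  det(x·I − A) = x^4 - 2*x^2 + 1 = (x - 1)^2*(x + 1)^2

Eigenvalues and multiplicities (the geometric multiplicity of λ is n − rank(A − λI), which equals the number of Jordan blocks for λ):
  λ = -1: algebraic multiplicity = 2, geometric multiplicity = 1
  λ = 1: algebraic multiplicity = 2, geometric multiplicity = 1

Determining the block sizes for each eigenvalue:
  λ = -1: one block (gm = 1), so the single block has size am = 2 → block sizes [2]
  λ = 1: one block (gm = 1), so the single block has size am = 2 → block sizes [2]

Assembling the blocks gives a Jordan form
J =
  [-1,  1, 0, 0]
  [ 0, -1, 0, 0]
  [ 0,  0, 1, 1]
  [ 0,  0, 0, 1]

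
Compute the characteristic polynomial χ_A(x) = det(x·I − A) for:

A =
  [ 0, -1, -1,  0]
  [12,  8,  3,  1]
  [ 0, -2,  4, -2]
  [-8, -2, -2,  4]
x^4 - 16*x^3 + 96*x^2 - 256*x + 256

Expanding det(x·I − A) (e.g. by cofactor expansion or by noting that A is similar to its Jordan form J, which has the same characteristic polynomial as A) gives
  χ_A(x) = x^4 - 16*x^3 + 96*x^2 - 256*x + 256
which factors as (x - 4)^4. The eigenvalues (with algebraic multiplicities) are λ = 4 with multiplicity 4.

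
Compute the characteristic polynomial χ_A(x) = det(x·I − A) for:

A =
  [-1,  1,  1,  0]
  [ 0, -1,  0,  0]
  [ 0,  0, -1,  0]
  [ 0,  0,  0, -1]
x^4 + 4*x^3 + 6*x^2 + 4*x + 1

Expanding det(x·I − A) (e.g. by cofactor expansion or by noting that A is similar to its Jordan form J, which has the same characteristic polynomial as A) gives
  χ_A(x) = x^4 + 4*x^3 + 6*x^2 + 4*x + 1
which factors as (x + 1)^4. The eigenvalues (with algebraic multiplicities) are λ = -1 with multiplicity 4.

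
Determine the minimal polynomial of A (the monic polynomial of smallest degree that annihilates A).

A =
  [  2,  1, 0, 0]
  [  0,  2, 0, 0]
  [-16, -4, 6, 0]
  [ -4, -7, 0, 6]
x^3 - 10*x^2 + 28*x - 24

The characteristic polynomial is χ_A(x) = (x - 6)^2*(x - 2)^2, so the eigenvalues are known. The minimal polynomial is
  m_A(x) = Π_λ (x − λ)^{k_λ}
where k_λ is the size of the *largest* Jordan block for λ (equivalently, the smallest k with (A − λI)^k v = 0 for every generalised eigenvector v of λ).

  λ = 2: largest Jordan block has size 2, contributing (x − 2)^2
  λ = 6: largest Jordan block has size 1, contributing (x − 6)

So m_A(x) = (x - 6)*(x - 2)^2 = x^3 - 10*x^2 + 28*x - 24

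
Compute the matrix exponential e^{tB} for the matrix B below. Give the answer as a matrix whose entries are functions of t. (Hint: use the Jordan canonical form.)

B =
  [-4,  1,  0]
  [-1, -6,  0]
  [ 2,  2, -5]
e^{tB} =
  [t*exp(-5*t) + exp(-5*t), t*exp(-5*t), 0]
  [-t*exp(-5*t), -t*exp(-5*t) + exp(-5*t), 0]
  [2*t*exp(-5*t), 2*t*exp(-5*t), exp(-5*t)]

Strategy: write B = P · J · P⁻¹ where J is a Jordan canonical form, so e^{tB} = P · e^{tJ} · P⁻¹, and e^{tJ} can be computed block-by-block.

B has Jordan form
J =
  [-5,  1,  0]
  [ 0, -5,  0]
  [ 0,  0, -5]
(up to reordering of blocks).

Per-block formulas:
  For a 1×1 block at λ = -5: exp(t · [-5]) = [e^(-5t)].
  For a 2×2 Jordan block J_2(-5): exp(t · J_2(-5)) = e^(-5t)·(I + t·N), where N is the 2×2 nilpotent shift.

After assembling e^{tJ} and conjugating by P, we get:

e^{tB} =
  [t*exp(-5*t) + exp(-5*t), t*exp(-5*t), 0]
  [-t*exp(-5*t), -t*exp(-5*t) + exp(-5*t), 0]
  [2*t*exp(-5*t), 2*t*exp(-5*t), exp(-5*t)]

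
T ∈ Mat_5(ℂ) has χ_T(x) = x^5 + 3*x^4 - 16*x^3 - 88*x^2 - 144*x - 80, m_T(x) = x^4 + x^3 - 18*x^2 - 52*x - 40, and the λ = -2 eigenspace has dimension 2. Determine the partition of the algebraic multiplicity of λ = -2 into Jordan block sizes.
Block sizes for λ = -2: [3, 1]

Step 1 — from the characteristic polynomial, algebraic multiplicity of λ = -2 is 4. From dim ker(T − (-2)·I) = 2, there are exactly 2 Jordan blocks for λ = -2.
Step 2 — from the minimal polynomial, the factor (x + 2)^3 tells us the largest block for λ = -2 has size 3.
Step 3 — with total size 4, 2 blocks, and largest block 3, the block sizes (in nonincreasing order) are [3, 1].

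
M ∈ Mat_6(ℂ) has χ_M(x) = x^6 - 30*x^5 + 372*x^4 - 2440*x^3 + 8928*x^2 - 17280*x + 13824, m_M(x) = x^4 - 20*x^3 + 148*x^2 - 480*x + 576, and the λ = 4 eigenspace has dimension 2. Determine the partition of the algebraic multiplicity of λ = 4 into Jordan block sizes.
Block sizes for λ = 4: [2, 1]

Step 1 — from the characteristic polynomial, algebraic multiplicity of λ = 4 is 3. From dim ker(M − (4)·I) = 2, there are exactly 2 Jordan blocks for λ = 4.
Step 2 — from the minimal polynomial, the factor (x − 4)^2 tells us the largest block for λ = 4 has size 2.
Step 3 — with total size 3, 2 blocks, and largest block 2, the block sizes (in nonincreasing order) are [2, 1].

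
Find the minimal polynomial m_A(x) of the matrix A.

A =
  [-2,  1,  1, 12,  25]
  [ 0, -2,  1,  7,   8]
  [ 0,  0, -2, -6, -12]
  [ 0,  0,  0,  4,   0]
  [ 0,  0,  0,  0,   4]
x^4 + 2*x^3 - 12*x^2 - 40*x - 32

The characteristic polynomial is χ_A(x) = (x - 4)^2*(x + 2)^3, so the eigenvalues are known. The minimal polynomial is
  m_A(x) = Π_λ (x − λ)^{k_λ}
where k_λ is the size of the *largest* Jordan block for λ (equivalently, the smallest k with (A − λI)^k v = 0 for every generalised eigenvector v of λ).

  λ = -2: largest Jordan block has size 3, contributing (x + 2)^3
  λ = 4: largest Jordan block has size 1, contributing (x − 4)

So m_A(x) = (x - 4)*(x + 2)^3 = x^4 + 2*x^3 - 12*x^2 - 40*x - 32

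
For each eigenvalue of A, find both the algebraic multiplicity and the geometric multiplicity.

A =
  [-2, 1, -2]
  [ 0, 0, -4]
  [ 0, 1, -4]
λ = -2: alg = 3, geom = 2

Step 1 — factor the characteristic polynomial to read off the algebraic multiplicities:
  χ_A(x) = (x + 2)^3

Step 2 — compute geometric multiplicities via the rank-nullity identity g(λ) = n − rank(A − λI):
  rank(A − (-2)·I) = 1, so dim ker(A − (-2)·I) = n − 1 = 2

Summary:
  λ = -2: algebraic multiplicity = 3, geometric multiplicity = 2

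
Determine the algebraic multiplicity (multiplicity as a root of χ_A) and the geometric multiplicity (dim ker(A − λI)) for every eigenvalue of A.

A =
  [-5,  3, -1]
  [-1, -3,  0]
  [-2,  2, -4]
λ = -4: alg = 3, geom = 1

Step 1 — factor the characteristic polynomial to read off the algebraic multiplicities:
  χ_A(x) = (x + 4)^3

Step 2 — compute geometric multiplicities via the rank-nullity identity g(λ) = n − rank(A − λI):
  rank(A − (-4)·I) = 2, so dim ker(A − (-4)·I) = n − 2 = 1

Summary:
  λ = -4: algebraic multiplicity = 3, geometric multiplicity = 1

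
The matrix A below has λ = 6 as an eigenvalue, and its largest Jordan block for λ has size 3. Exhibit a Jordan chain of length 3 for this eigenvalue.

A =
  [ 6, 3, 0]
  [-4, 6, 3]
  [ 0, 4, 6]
A Jordan chain for λ = 6 of length 3:
v_1 = (-12, 0, -16)ᵀ
v_2 = (0, -4, 0)ᵀ
v_3 = (1, 0, 0)ᵀ

Let N = A − (6)·I. We want v_3 with N^3 v_3 = 0 but N^2 v_3 ≠ 0; then v_{j-1} := N · v_j for j = 3, …, 2.

Pick v_3 = (1, 0, 0)ᵀ.
Then v_2 = N · v_3 = (0, -4, 0)ᵀ.
Then v_1 = N · v_2 = (-12, 0, -16)ᵀ.

Sanity check: (A − (6)·I) v_1 = (0, 0, 0)ᵀ = 0. ✓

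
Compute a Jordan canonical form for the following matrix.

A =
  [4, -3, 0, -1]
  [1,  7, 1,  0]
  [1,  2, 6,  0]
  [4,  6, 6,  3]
J_3(5) ⊕ J_1(5)

The characteristic polynomial is
  det(x·I − A) = x^4 - 20*x^3 + 150*x^2 - 500*x + 625 = (x - 5)^4

Eigenvalues and multiplicities (the geometric multiplicity of λ is n − rank(A − λI), which equals the number of Jordan blocks for λ):
  λ = 5: algebraic multiplicity = 4, geometric multiplicity = 2

Determining the block sizes for each eigenvalue:
  λ = 5: with am = 4 and gm = 2, the partition is not yet determined (e.g. several partitions of 4 into 2 parts exist). Let N = A − (5)·I. Computing rank(N^1) = 2, rank(N^2) = 1, rank(N^3) = 0; the number of blocks of size ≥ j is rank(N^{j−1}) − rank(N^j), giving [2, 1, 1]. So we have 1 block(s) of size 3, 1 block(s) of size 1 → block sizes [3, 1]

Assembling the blocks gives a Jordan form
J =
  [5, 1, 0, 0]
  [0, 5, 1, 0]
  [0, 0, 5, 0]
  [0, 0, 0, 5]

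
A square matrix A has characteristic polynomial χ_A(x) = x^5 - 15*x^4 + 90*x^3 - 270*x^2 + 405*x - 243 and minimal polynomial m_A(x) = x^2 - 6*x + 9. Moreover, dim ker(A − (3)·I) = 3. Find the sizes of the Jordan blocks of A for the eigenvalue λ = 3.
Block sizes for λ = 3: [2, 2, 1]

Step 1 — from the characteristic polynomial, algebraic multiplicity of λ = 3 is 5. From dim ker(A − (3)·I) = 3, there are exactly 3 Jordan blocks for λ = 3.
Step 2 — from the minimal polynomial, the factor (x − 3)^2 tells us the largest block for λ = 3 has size 2.
Step 3 — with total size 5, 3 blocks, and largest block 2, the block sizes (in nonincreasing order) are [2, 2, 1].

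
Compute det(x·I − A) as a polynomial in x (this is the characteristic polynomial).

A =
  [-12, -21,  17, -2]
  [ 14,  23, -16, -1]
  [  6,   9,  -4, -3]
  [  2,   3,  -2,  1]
x^4 - 8*x^3 + 24*x^2 - 32*x + 16

Expanding det(x·I − A) (e.g. by cofactor expansion or by noting that A is similar to its Jordan form J, which has the same characteristic polynomial as A) gives
  χ_A(x) = x^4 - 8*x^3 + 24*x^2 - 32*x + 16
which factors as (x - 2)^4. The eigenvalues (with algebraic multiplicities) are λ = 2 with multiplicity 4.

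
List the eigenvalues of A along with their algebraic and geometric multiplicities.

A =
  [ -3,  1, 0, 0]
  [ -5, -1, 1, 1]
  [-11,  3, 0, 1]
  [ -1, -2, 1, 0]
λ = -1: alg = 4, geom = 2

Step 1 — factor the characteristic polynomial to read off the algebraic multiplicities:
  χ_A(x) = (x + 1)^4

Step 2 — compute geometric multiplicities via the rank-nullity identity g(λ) = n − rank(A − λI):
  rank(A − (-1)·I) = 2, so dim ker(A − (-1)·I) = n − 2 = 2

Summary:
  λ = -1: algebraic multiplicity = 4, geometric multiplicity = 2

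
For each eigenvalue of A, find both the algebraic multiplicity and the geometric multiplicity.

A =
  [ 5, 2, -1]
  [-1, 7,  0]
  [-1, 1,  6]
λ = 6: alg = 3, geom = 1

Step 1 — factor the characteristic polynomial to read off the algebraic multiplicities:
  χ_A(x) = (x - 6)^3

Step 2 — compute geometric multiplicities via the rank-nullity identity g(λ) = n − rank(A − λI):
  rank(A − (6)·I) = 2, so dim ker(A − (6)·I) = n − 2 = 1

Summary:
  λ = 6: algebraic multiplicity = 3, geometric multiplicity = 1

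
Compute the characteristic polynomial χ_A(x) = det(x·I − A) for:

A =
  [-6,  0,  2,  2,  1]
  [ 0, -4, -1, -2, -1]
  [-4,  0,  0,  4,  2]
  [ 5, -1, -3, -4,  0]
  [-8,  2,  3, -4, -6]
x^5 + 20*x^4 + 160*x^3 + 640*x^2 + 1280*x + 1024

Expanding det(x·I − A) (e.g. by cofactor expansion or by noting that A is similar to its Jordan form J, which has the same characteristic polynomial as A) gives
  χ_A(x) = x^5 + 20*x^4 + 160*x^3 + 640*x^2 + 1280*x + 1024
which factors as (x + 4)^5. The eigenvalues (with algebraic multiplicities) are λ = -4 with multiplicity 5.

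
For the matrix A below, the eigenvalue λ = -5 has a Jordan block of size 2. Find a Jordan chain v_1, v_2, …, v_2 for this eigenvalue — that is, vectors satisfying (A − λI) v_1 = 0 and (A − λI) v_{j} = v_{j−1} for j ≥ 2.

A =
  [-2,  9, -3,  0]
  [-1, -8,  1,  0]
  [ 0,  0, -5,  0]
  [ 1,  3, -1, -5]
A Jordan chain for λ = -5 of length 2:
v_1 = (3, -1, 0, 1)ᵀ
v_2 = (1, 0, 0, 0)ᵀ

Let N = A − (-5)·I. We want v_2 with N^2 v_2 = 0 but N^1 v_2 ≠ 0; then v_{j-1} := N · v_j for j = 2, …, 2.

Pick v_2 = (1, 0, 0, 0)ᵀ.
Then v_1 = N · v_2 = (3, -1, 0, 1)ᵀ.

Sanity check: (A − (-5)·I) v_1 = (0, 0, 0, 0)ᵀ = 0. ✓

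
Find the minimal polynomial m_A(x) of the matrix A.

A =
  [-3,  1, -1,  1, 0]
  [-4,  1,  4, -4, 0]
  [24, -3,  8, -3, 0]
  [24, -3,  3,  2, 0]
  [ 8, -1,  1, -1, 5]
x^3 - 3*x^2 - 9*x - 5

The characteristic polynomial is χ_A(x) = (x - 5)^3*(x + 1)^2, so the eigenvalues are known. The minimal polynomial is
  m_A(x) = Π_λ (x − λ)^{k_λ}
where k_λ is the size of the *largest* Jordan block for λ (equivalently, the smallest k with (A − λI)^k v = 0 for every generalised eigenvector v of λ).

  λ = -1: largest Jordan block has size 2, contributing (x + 1)^2
  λ = 5: largest Jordan block has size 1, contributing (x − 5)

So m_A(x) = (x - 5)*(x + 1)^2 = x^3 - 3*x^2 - 9*x - 5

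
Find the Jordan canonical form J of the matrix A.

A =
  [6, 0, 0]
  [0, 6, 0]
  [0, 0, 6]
J_1(6) ⊕ J_1(6) ⊕ J_1(6)

The characteristic polynomial is
  det(x·I − A) = x^3 - 18*x^2 + 108*x - 216 = (x - 6)^3

Eigenvalues and multiplicities (the geometric multiplicity of λ is n − rank(A − λI), which equals the number of Jordan blocks for λ):
  λ = 6: algebraic multiplicity = 3, geometric multiplicity = 3

Determining the block sizes for each eigenvalue:
  λ = 6: gm = am = 3, so every block has size 1 → block sizes [1, 1, 1]

Assembling the blocks gives a Jordan form
J =
  [6, 0, 0]
  [0, 6, 0]
  [0, 0, 6]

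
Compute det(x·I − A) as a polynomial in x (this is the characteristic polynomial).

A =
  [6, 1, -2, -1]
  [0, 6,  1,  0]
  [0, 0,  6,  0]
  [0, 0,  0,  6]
x^4 - 24*x^3 + 216*x^2 - 864*x + 1296

Expanding det(x·I − A) (e.g. by cofactor expansion or by noting that A is similar to its Jordan form J, which has the same characteristic polynomial as A) gives
  χ_A(x) = x^4 - 24*x^3 + 216*x^2 - 864*x + 1296
which factors as (x - 6)^4. The eigenvalues (with algebraic multiplicities) are λ = 6 with multiplicity 4.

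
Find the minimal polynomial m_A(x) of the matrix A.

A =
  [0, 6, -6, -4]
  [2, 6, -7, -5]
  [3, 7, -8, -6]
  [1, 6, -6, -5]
x^4 + 7*x^3 + 15*x^2 + 13*x + 4

The characteristic polynomial is χ_A(x) = (x + 1)^3*(x + 4), so the eigenvalues are known. The minimal polynomial is
  m_A(x) = Π_λ (x − λ)^{k_λ}
where k_λ is the size of the *largest* Jordan block for λ (equivalently, the smallest k with (A − λI)^k v = 0 for every generalised eigenvector v of λ).

  λ = -4: largest Jordan block has size 1, contributing (x + 4)
  λ = -1: largest Jordan block has size 3, contributing (x + 1)^3

So m_A(x) = (x + 1)^3*(x + 4) = x^4 + 7*x^3 + 15*x^2 + 13*x + 4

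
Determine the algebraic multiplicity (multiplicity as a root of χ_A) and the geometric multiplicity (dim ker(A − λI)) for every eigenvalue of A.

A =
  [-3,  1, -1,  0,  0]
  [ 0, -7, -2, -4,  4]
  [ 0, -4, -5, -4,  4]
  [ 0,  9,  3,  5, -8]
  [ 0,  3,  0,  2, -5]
λ = -3: alg = 5, geom = 3

Step 1 — factor the characteristic polynomial to read off the algebraic multiplicities:
  χ_A(x) = (x + 3)^5

Step 2 — compute geometric multiplicities via the rank-nullity identity g(λ) = n − rank(A − λI):
  rank(A − (-3)·I) = 2, so dim ker(A − (-3)·I) = n − 2 = 3

Summary:
  λ = -3: algebraic multiplicity = 5, geometric multiplicity = 3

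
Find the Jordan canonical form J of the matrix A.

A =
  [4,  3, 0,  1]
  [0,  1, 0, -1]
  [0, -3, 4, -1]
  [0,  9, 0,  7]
J_2(4) ⊕ J_1(4) ⊕ J_1(4)

The characteristic polynomial is
  det(x·I − A) = x^4 - 16*x^3 + 96*x^2 - 256*x + 256 = (x - 4)^4

Eigenvalues and multiplicities (the geometric multiplicity of λ is n − rank(A − λI), which equals the number of Jordan blocks for λ):
  λ = 4: algebraic multiplicity = 4, geometric multiplicity = 3

Determining the block sizes for each eigenvalue:
  λ = 4: 3 blocks summing to 4 forces exactly one block of size 2 and the rest size 1 → block sizes [2, 1, 1]

Assembling the blocks gives a Jordan form
J =
  [4, 1, 0, 0]
  [0, 4, 0, 0]
  [0, 0, 4, 0]
  [0, 0, 0, 4]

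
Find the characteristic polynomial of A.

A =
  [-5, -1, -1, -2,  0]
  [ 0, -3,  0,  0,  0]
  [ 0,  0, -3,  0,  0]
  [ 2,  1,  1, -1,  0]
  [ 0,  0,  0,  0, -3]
x^5 + 15*x^4 + 90*x^3 + 270*x^2 + 405*x + 243

Expanding det(x·I − A) (e.g. by cofactor expansion or by noting that A is similar to its Jordan form J, which has the same characteristic polynomial as A) gives
  χ_A(x) = x^5 + 15*x^4 + 90*x^3 + 270*x^2 + 405*x + 243
which factors as (x + 3)^5. The eigenvalues (with algebraic multiplicities) are λ = -3 with multiplicity 5.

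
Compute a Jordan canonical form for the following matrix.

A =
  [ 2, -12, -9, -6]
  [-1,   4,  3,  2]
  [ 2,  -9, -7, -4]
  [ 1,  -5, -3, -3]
J_3(-1) ⊕ J_1(-1)

The characteristic polynomial is
  det(x·I − A) = x^4 + 4*x^3 + 6*x^2 + 4*x + 1 = (x + 1)^4

Eigenvalues and multiplicities (the geometric multiplicity of λ is n − rank(A − λI), which equals the number of Jordan blocks for λ):
  λ = -1: algebraic multiplicity = 4, geometric multiplicity = 2

Determining the block sizes for each eigenvalue:
  λ = -1: with am = 4 and gm = 2, the partition is not yet determined (e.g. several partitions of 4 into 2 parts exist). Let N = A − (-1)·I. Computing rank(N^1) = 2, rank(N^2) = 1, rank(N^3) = 0; the number of blocks of size ≥ j is rank(N^{j−1}) − rank(N^j), giving [2, 1, 1]. So we have 1 block(s) of size 3, 1 block(s) of size 1 → block sizes [3, 1]

Assembling the blocks gives a Jordan form
J =
  [-1,  1,  0,  0]
  [ 0, -1,  1,  0]
  [ 0,  0, -1,  0]
  [ 0,  0,  0, -1]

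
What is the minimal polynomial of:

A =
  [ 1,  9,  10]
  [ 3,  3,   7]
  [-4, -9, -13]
x^3 + 9*x^2 + 27*x + 27

The characteristic polynomial is χ_A(x) = (x + 3)^3, so the eigenvalues are known. The minimal polynomial is
  m_A(x) = Π_λ (x − λ)^{k_λ}
where k_λ is the size of the *largest* Jordan block for λ (equivalently, the smallest k with (A − λI)^k v = 0 for every generalised eigenvector v of λ).

  λ = -3: largest Jordan block has size 3, contributing (x + 3)^3

So m_A(x) = (x + 3)^3 = x^3 + 9*x^2 + 27*x + 27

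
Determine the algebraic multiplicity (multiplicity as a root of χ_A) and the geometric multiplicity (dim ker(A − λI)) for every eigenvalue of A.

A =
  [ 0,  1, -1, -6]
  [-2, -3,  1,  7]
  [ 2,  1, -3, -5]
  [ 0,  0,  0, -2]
λ = -2: alg = 4, geom = 2

Step 1 — factor the characteristic polynomial to read off the algebraic multiplicities:
  χ_A(x) = (x + 2)^4

Step 2 — compute geometric multiplicities via the rank-nullity identity g(λ) = n − rank(A − λI):
  rank(A − (-2)·I) = 2, so dim ker(A − (-2)·I) = n − 2 = 2

Summary:
  λ = -2: algebraic multiplicity = 4, geometric multiplicity = 2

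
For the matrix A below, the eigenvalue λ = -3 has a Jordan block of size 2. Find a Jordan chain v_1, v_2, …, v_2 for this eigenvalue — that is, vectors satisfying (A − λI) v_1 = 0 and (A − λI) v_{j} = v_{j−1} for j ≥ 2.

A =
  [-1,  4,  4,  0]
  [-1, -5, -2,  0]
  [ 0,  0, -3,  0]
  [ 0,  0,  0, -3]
A Jordan chain for λ = -3 of length 2:
v_1 = (2, -1, 0, 0)ᵀ
v_2 = (1, 0, 0, 0)ᵀ

Let N = A − (-3)·I. We want v_2 with N^2 v_2 = 0 but N^1 v_2 ≠ 0; then v_{j-1} := N · v_j for j = 2, …, 2.

Pick v_2 = (1, 0, 0, 0)ᵀ.
Then v_1 = N · v_2 = (2, -1, 0, 0)ᵀ.

Sanity check: (A − (-3)·I) v_1 = (0, 0, 0, 0)ᵀ = 0. ✓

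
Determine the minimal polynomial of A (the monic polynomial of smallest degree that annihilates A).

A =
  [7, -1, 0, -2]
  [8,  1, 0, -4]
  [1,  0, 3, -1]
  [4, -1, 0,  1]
x^2 - 6*x + 9

The characteristic polynomial is χ_A(x) = (x - 3)^4, so the eigenvalues are known. The minimal polynomial is
  m_A(x) = Π_λ (x − λ)^{k_λ}
where k_λ is the size of the *largest* Jordan block for λ (equivalently, the smallest k with (A − λI)^k v = 0 for every generalised eigenvector v of λ).

  λ = 3: largest Jordan block has size 2, contributing (x − 3)^2

So m_A(x) = (x - 3)^2 = x^2 - 6*x + 9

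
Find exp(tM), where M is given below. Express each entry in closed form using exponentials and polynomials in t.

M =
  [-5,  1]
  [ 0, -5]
e^{tM} =
  [exp(-5*t), t*exp(-5*t)]
  [0, exp(-5*t)]

Strategy: write M = P · J · P⁻¹ where J is a Jordan canonical form, so e^{tM} = P · e^{tJ} · P⁻¹, and e^{tJ} can be computed block-by-block.

M has Jordan form
J =
  [-5,  1]
  [ 0, -5]
(up to reordering of blocks).

Per-block formulas:
  For a 2×2 Jordan block J_2(-5): exp(t · J_2(-5)) = e^(-5t)·(I + t·N), where N is the 2×2 nilpotent shift.

After assembling e^{tJ} and conjugating by P, we get:

e^{tM} =
  [exp(-5*t), t*exp(-5*t)]
  [0, exp(-5*t)]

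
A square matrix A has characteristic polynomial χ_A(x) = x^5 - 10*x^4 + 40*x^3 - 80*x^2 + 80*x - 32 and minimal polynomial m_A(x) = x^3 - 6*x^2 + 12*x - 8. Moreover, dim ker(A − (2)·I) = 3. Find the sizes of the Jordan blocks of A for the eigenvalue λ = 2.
Block sizes for λ = 2: [3, 1, 1]

Step 1 — from the characteristic polynomial, algebraic multiplicity of λ = 2 is 5. From dim ker(A − (2)·I) = 3, there are exactly 3 Jordan blocks for λ = 2.
Step 2 — from the minimal polynomial, the factor (x − 2)^3 tells us the largest block for λ = 2 has size 3.
Step 3 — with total size 5, 3 blocks, and largest block 3, the block sizes (in nonincreasing order) are [3, 1, 1].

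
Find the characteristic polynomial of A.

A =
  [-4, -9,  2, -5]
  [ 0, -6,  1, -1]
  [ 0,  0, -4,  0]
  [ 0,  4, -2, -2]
x^4 + 16*x^3 + 96*x^2 + 256*x + 256

Expanding det(x·I − A) (e.g. by cofactor expansion or by noting that A is similar to its Jordan form J, which has the same characteristic polynomial as A) gives
  χ_A(x) = x^4 + 16*x^3 + 96*x^2 + 256*x + 256
which factors as (x + 4)^4. The eigenvalues (with algebraic multiplicities) are λ = -4 with multiplicity 4.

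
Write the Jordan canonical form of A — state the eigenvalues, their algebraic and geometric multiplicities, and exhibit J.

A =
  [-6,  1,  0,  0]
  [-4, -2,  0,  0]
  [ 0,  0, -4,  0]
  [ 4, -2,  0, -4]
J_2(-4) ⊕ J_1(-4) ⊕ J_1(-4)

The characteristic polynomial is
  det(x·I − A) = x^4 + 16*x^3 + 96*x^2 + 256*x + 256 = (x + 4)^4

Eigenvalues and multiplicities (the geometric multiplicity of λ is n − rank(A − λI), which equals the number of Jordan blocks for λ):
  λ = -4: algebraic multiplicity = 4, geometric multiplicity = 3

Determining the block sizes for each eigenvalue:
  λ = -4: 3 blocks summing to 4 forces exactly one block of size 2 and the rest size 1 → block sizes [2, 1, 1]

Assembling the blocks gives a Jordan form
J =
  [-4,  1,  0,  0]
  [ 0, -4,  0,  0]
  [ 0,  0, -4,  0]
  [ 0,  0,  0, -4]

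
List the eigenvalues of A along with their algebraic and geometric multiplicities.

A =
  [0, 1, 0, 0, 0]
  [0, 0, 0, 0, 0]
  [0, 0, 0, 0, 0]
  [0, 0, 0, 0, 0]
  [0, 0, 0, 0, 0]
λ = 0: alg = 5, geom = 4

Step 1 — factor the characteristic polynomial to read off the algebraic multiplicities:
  χ_A(x) = x^5

Step 2 — compute geometric multiplicities via the rank-nullity identity g(λ) = n − rank(A − λI):
  rank(A − (0)·I) = 1, so dim ker(A − (0)·I) = n − 1 = 4

Summary:
  λ = 0: algebraic multiplicity = 5, geometric multiplicity = 4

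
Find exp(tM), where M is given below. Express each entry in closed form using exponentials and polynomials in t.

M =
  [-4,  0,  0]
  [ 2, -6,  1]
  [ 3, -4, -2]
e^{tM} =
  [exp(-4*t), 0, 0]
  [-t^2*exp(-4*t)/2 + 2*t*exp(-4*t), -2*t*exp(-4*t) + exp(-4*t), t*exp(-4*t)]
  [-t^2*exp(-4*t) + 3*t*exp(-4*t), -4*t*exp(-4*t), 2*t*exp(-4*t) + exp(-4*t)]

Strategy: write M = P · J · P⁻¹ where J is a Jordan canonical form, so e^{tM} = P · e^{tJ} · P⁻¹, and e^{tJ} can be computed block-by-block.

M has Jordan form
J =
  [-4,  1,  0]
  [ 0, -4,  1]
  [ 0,  0, -4]
(up to reordering of blocks).

Per-block formulas:
  For a 3×3 Jordan block J_3(-4): exp(t · J_3(-4)) = e^(-4t)·(I + t·N + (t^2/2)·N^2), where N is the 3×3 nilpotent shift.

After assembling e^{tJ} and conjugating by P, we get:

e^{tM} =
  [exp(-4*t), 0, 0]
  [-t^2*exp(-4*t)/2 + 2*t*exp(-4*t), -2*t*exp(-4*t) + exp(-4*t), t*exp(-4*t)]
  [-t^2*exp(-4*t) + 3*t*exp(-4*t), -4*t*exp(-4*t), 2*t*exp(-4*t) + exp(-4*t)]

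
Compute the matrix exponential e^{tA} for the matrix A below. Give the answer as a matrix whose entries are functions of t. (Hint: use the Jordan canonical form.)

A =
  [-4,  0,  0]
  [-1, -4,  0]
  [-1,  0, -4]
e^{tA} =
  [exp(-4*t), 0, 0]
  [-t*exp(-4*t), exp(-4*t), 0]
  [-t*exp(-4*t), 0, exp(-4*t)]

Strategy: write A = P · J · P⁻¹ where J is a Jordan canonical form, so e^{tA} = P · e^{tJ} · P⁻¹, and e^{tJ} can be computed block-by-block.

A has Jordan form
J =
  [-4,  1,  0]
  [ 0, -4,  0]
  [ 0,  0, -4]
(up to reordering of blocks).

Per-block formulas:
  For a 1×1 block at λ = -4: exp(t · [-4]) = [e^(-4t)].
  For a 2×2 Jordan block J_2(-4): exp(t · J_2(-4)) = e^(-4t)·(I + t·N), where N is the 2×2 nilpotent shift.

After assembling e^{tJ} and conjugating by P, we get:

e^{tA} =
  [exp(-4*t), 0, 0]
  [-t*exp(-4*t), exp(-4*t), 0]
  [-t*exp(-4*t), 0, exp(-4*t)]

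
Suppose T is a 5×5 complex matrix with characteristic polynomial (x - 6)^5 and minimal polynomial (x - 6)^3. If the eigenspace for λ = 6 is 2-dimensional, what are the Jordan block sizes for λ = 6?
Block sizes for λ = 6: [3, 2]

Step 1 — from the characteristic polynomial, algebraic multiplicity of λ = 6 is 5. From dim ker(T − (6)·I) = 2, there are exactly 2 Jordan blocks for λ = 6.
Step 2 — from the minimal polynomial, the factor (x − 6)^3 tells us the largest block for λ = 6 has size 3.
Step 3 — with total size 5, 2 blocks, and largest block 3, the block sizes (in nonincreasing order) are [3, 2].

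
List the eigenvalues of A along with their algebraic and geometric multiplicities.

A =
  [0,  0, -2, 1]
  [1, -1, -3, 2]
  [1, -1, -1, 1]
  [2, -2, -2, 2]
λ = 0: alg = 4, geom = 2

Step 1 — factor the characteristic polynomial to read off the algebraic multiplicities:
  χ_A(x) = x^4

Step 2 — compute geometric multiplicities via the rank-nullity identity g(λ) = n − rank(A − λI):
  rank(A − (0)·I) = 2, so dim ker(A − (0)·I) = n − 2 = 2

Summary:
  λ = 0: algebraic multiplicity = 4, geometric multiplicity = 2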